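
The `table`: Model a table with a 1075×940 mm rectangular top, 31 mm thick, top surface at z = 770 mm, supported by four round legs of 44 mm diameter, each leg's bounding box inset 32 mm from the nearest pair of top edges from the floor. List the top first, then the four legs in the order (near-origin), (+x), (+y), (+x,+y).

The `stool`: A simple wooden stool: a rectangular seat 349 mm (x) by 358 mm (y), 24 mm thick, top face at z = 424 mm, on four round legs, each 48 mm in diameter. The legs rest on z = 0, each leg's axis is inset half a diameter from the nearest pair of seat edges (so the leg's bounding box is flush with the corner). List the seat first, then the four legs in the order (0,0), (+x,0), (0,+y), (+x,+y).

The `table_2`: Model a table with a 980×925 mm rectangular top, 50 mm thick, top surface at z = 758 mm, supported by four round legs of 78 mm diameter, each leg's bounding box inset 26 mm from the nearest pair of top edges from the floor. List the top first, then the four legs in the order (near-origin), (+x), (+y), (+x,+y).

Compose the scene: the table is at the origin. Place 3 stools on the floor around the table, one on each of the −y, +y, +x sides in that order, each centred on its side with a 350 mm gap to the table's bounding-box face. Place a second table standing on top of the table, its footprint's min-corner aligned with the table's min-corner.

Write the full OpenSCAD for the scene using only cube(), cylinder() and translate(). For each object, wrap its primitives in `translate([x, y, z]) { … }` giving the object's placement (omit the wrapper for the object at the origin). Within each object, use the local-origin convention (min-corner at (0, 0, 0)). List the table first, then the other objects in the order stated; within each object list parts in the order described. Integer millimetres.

translate([0, 0, 739]) cube([1075, 940, 31]);
translate([54, 54, 0]) cylinder(h = 739, r = 22);
translate([1021, 54, 0]) cylinder(h = 739, r = 22);
translate([54, 886, 0]) cylinder(h = 739, r = 22);
translate([1021, 886, 0]) cylinder(h = 739, r = 22);
translate([363, -708, 0]) {
  translate([0, 0, 400]) cube([349, 358, 24]);
  translate([24, 24, 0]) cylinder(h = 400, r = 24);
  translate([325, 24, 0]) cylinder(h = 400, r = 24);
  translate([24, 334, 0]) cylinder(h = 400, r = 24);
  translate([325, 334, 0]) cylinder(h = 400, r = 24);
}
translate([363, 1290, 0]) {
  translate([0, 0, 400]) cube([349, 358, 24]);
  translate([24, 24, 0]) cylinder(h = 400, r = 24);
  translate([325, 24, 0]) cylinder(h = 400, r = 24);
  translate([24, 334, 0]) cylinder(h = 400, r = 24);
  translate([325, 334, 0]) cylinder(h = 400, r = 24);
}
translate([1425, 291, 0]) {
  translate([0, 0, 400]) cube([349, 358, 24]);
  translate([24, 24, 0]) cylinder(h = 400, r = 24);
  translate([325, 24, 0]) cylinder(h = 400, r = 24);
  translate([24, 334, 0]) cylinder(h = 400, r = 24);
  translate([325, 334, 0]) cylinder(h = 400, r = 24);
}
translate([0, 0, 770]) {
  translate([0, 0, 708]) cube([980, 925, 50]);
  translate([65, 65, 0]) cylinder(h = 708, r = 39);
  translate([915, 65, 0]) cylinder(h = 708, r = 39);
  translate([65, 860, 0]) cylinder(h = 708, r = 39);
  translate([915, 860, 0]) cylinder(h = 708, r = 39);
}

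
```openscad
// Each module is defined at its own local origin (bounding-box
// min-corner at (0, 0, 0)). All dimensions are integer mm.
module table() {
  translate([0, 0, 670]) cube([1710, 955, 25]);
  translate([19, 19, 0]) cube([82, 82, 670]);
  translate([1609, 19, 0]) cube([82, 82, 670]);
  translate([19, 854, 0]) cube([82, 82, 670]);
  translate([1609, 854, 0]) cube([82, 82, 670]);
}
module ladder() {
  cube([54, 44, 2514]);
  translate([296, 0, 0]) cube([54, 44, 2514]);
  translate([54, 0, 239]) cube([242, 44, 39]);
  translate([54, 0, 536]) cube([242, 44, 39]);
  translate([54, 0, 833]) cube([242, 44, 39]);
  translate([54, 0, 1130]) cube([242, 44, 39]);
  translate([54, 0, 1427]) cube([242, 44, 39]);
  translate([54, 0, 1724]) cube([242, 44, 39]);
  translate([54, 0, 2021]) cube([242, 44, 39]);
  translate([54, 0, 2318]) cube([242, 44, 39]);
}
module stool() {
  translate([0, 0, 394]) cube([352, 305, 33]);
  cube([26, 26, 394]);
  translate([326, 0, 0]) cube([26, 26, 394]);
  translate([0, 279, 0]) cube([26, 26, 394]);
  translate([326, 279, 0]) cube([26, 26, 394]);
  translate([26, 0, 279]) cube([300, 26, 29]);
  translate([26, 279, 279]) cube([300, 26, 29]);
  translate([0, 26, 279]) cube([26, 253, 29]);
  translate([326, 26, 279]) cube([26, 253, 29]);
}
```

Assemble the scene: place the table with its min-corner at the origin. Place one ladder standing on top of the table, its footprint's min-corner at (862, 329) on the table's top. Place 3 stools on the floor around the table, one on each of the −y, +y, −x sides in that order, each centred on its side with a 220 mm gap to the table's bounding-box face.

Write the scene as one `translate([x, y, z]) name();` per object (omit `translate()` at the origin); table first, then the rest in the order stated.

table();
translate([862, 329, 695]) ladder();
translate([679, -525, 0]) stool();
translate([679, 1175, 0]) stool();
translate([-572, 325, 0]) stool();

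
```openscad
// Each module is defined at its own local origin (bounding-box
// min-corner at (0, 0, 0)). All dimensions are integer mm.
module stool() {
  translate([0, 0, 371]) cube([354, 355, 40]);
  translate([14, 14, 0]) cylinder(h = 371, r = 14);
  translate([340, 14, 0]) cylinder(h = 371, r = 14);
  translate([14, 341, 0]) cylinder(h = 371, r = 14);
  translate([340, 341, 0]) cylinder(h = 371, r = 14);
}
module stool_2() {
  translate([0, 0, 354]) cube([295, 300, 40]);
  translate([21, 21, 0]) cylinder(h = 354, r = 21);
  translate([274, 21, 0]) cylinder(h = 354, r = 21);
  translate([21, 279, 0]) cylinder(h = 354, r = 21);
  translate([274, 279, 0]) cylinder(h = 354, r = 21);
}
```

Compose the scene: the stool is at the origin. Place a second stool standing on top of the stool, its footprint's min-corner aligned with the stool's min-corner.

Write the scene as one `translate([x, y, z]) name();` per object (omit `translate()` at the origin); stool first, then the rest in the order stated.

stool();
translate([0, 0, 411]) stool_2();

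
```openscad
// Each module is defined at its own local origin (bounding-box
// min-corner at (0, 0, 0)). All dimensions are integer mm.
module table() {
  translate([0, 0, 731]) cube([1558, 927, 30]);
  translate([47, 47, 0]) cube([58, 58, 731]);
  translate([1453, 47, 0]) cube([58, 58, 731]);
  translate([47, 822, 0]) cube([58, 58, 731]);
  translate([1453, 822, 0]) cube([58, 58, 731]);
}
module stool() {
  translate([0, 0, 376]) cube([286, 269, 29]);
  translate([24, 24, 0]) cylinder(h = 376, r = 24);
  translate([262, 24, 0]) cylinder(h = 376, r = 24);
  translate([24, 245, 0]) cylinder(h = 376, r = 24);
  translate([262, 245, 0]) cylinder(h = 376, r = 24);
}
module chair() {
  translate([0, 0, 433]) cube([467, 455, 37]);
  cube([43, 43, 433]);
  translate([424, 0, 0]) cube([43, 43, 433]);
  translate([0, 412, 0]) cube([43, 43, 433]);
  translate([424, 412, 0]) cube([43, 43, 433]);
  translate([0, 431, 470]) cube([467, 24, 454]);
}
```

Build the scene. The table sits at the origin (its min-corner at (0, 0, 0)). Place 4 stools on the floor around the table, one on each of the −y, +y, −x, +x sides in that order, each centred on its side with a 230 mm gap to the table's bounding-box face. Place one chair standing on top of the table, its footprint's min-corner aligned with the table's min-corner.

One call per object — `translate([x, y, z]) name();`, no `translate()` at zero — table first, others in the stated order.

table();
translate([636, -499, 0]) stool();
translate([636, 1157, 0]) stool();
translate([-516, 329, 0]) stool();
translate([1788, 329, 0]) stool();
translate([0, 0, 761]) chair();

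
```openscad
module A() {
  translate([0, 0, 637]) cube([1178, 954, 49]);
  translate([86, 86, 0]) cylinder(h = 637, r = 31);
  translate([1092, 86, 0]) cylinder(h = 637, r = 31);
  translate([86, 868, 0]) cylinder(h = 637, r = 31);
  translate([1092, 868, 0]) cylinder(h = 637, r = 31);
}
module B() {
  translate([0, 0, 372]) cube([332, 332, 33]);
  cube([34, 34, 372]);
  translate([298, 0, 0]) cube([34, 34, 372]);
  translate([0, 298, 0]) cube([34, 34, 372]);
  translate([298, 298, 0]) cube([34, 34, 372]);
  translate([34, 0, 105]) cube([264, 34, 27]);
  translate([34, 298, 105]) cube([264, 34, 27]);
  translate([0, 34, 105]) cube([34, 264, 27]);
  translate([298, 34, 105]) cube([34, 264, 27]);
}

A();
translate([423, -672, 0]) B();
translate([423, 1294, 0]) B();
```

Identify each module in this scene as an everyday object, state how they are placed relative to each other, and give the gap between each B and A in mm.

Each stool's nearest face is 340 mm from the table's bounding box.

A is a table. B is a stool. Two stools sit around the table at the −y, +y sides. The gap between each stool and the table is 340 mm.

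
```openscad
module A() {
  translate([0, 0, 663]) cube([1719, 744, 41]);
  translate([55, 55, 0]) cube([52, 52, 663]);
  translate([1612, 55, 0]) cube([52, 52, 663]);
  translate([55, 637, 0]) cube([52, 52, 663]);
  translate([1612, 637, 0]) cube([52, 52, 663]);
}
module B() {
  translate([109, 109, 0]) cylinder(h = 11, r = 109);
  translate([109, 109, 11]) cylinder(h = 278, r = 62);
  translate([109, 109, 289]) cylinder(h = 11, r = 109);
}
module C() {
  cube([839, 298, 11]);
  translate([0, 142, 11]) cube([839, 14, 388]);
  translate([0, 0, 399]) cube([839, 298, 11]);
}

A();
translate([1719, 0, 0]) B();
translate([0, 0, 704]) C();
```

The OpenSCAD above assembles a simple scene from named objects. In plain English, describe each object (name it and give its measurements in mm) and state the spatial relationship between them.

A is a rectangular dining table. The top is 1719×744×41 mm with its upper surface at z = 704 mm. It stands on four 52×52 mm square legs, each inset 55 mm from the nearest pair of top edges, running from the floor to the underside of the top.

B is a spool: two coaxial disc flanges of radius 109 mm and thickness 11 mm, joined by a core cylinder of radius 62 mm and height 278 mm. The lower flange rests on z = 0 and the three cylinders share a vertical axis.

C is an I-beam lying along x, 839 mm long. Overall section height 410 mm. Two flanges 298 mm wide (y) and 11 mm thick, one on the floor and one at the top; a web 14 mm thick runs between them, centred on the flange width.

The spool is against the table's +x side, with their −y faces flush. The I-beam is on top of the table.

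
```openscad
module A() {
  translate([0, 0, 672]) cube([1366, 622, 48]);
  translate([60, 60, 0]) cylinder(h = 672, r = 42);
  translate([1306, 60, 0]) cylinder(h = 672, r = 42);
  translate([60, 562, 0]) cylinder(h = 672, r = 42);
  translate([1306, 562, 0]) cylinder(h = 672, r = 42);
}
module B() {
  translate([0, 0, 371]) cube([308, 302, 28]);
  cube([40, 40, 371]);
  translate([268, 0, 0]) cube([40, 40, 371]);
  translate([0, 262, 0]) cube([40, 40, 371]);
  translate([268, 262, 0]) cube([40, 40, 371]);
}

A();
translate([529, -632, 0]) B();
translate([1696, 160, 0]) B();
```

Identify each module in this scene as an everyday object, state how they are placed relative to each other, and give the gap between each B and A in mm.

Each stool's nearest face is 330 mm from the table's bounding box.

A is a table. B is a stool. Two stools sit around the table at the −y, +x sides. The gap between each stool and the table is 330 mm.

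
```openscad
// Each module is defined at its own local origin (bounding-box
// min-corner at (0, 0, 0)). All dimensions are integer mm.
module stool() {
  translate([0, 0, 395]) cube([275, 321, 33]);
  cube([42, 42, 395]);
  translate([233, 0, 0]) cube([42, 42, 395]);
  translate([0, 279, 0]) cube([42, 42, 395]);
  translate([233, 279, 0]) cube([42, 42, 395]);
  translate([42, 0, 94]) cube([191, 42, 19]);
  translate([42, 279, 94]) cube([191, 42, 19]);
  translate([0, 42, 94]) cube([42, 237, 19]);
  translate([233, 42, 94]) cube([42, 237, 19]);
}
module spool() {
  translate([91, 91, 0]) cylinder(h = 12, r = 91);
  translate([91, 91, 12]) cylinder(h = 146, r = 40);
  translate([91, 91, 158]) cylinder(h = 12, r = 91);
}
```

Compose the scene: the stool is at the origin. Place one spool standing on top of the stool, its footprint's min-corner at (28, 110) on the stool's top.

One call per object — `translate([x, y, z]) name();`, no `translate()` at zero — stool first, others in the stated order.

stool();
translate([28, 110, 428]) spool();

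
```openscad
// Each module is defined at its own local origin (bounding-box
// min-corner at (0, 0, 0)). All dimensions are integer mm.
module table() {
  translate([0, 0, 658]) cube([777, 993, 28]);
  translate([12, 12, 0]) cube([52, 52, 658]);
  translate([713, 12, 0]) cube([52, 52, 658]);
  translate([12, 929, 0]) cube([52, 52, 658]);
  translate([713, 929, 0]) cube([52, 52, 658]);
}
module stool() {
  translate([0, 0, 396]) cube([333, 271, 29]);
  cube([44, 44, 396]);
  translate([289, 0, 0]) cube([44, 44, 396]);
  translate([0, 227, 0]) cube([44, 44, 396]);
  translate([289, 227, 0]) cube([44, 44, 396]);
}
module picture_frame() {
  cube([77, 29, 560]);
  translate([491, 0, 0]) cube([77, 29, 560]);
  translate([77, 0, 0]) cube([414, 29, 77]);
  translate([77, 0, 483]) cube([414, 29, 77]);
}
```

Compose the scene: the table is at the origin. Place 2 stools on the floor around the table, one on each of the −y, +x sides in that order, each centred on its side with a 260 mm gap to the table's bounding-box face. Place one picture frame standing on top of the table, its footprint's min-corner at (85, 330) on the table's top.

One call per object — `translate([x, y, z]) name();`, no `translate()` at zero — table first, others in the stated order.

table();
translate([222, -531, 0]) stool();
translate([1037, 361, 0]) stool();
translate([85, 330, 686]) picture_frame();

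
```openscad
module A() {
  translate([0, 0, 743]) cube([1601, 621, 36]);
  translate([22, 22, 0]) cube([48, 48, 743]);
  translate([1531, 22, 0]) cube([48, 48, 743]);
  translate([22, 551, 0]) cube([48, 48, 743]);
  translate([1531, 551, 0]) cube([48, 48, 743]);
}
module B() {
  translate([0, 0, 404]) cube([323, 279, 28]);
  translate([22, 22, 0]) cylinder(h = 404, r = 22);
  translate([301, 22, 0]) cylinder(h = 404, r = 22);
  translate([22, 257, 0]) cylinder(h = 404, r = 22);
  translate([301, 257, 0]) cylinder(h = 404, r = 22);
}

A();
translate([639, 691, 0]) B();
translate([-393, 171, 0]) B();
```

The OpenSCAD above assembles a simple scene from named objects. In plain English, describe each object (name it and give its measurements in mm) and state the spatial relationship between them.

A is a rectangular dining table. The top is 1601×621×36 mm with its upper surface at z = 779 mm. It stands on four 48×48 mm square legs, each inset 22 mm from the nearest pair of top edges, running from the floor to the underside of the top.

B is a four-legged stool. The seat is a 323×279×28 mm slab whose top surface is at z = 432 mm; four round legs, each 44 mm in diameter, run from the floor (z = 0) to the underside of the seat, each leg's axis is inset half a diameter from the nearest pair of seat edges (so the leg's bounding box is flush with the corner).

Two stools sit around the table at the +y, −x sides.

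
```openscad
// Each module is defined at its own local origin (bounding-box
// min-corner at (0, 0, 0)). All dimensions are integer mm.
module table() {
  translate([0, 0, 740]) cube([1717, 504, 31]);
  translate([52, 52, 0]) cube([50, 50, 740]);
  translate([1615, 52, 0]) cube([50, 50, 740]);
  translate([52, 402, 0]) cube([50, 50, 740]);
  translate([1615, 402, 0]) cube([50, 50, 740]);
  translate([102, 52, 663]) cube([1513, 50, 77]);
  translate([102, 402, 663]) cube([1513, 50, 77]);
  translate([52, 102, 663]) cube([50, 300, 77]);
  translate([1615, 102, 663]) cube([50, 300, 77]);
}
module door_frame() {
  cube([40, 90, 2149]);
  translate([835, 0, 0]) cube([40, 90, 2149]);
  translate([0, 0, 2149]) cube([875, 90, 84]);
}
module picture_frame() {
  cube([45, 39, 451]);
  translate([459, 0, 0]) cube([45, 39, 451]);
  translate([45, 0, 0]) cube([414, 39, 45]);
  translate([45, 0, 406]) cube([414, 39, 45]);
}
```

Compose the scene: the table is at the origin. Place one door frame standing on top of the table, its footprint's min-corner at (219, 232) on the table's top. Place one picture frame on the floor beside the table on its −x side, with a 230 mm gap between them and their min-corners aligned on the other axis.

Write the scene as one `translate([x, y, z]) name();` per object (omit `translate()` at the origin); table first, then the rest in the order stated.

table();
translate([219, 232, 771]) door_frame();
translate([-734, 0, 0]) picture_frame();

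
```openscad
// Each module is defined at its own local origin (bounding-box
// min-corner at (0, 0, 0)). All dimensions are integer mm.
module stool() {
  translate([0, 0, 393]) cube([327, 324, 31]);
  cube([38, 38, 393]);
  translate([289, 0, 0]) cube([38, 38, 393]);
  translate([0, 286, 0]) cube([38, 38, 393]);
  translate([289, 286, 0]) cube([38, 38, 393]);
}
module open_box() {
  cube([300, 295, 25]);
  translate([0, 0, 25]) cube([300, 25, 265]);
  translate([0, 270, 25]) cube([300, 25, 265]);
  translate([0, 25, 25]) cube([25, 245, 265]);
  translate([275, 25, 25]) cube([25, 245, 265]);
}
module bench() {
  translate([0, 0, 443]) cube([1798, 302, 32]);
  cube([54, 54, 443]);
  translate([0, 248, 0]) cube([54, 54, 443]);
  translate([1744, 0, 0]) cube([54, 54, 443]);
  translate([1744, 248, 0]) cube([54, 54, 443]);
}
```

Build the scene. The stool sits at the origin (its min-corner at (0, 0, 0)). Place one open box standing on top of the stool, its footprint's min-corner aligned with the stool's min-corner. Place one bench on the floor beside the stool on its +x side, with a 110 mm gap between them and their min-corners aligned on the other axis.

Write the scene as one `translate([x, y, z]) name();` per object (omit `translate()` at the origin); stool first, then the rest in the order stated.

stool();
translate([0, 0, 424]) open_box();
translate([437, 0, 0]) bench();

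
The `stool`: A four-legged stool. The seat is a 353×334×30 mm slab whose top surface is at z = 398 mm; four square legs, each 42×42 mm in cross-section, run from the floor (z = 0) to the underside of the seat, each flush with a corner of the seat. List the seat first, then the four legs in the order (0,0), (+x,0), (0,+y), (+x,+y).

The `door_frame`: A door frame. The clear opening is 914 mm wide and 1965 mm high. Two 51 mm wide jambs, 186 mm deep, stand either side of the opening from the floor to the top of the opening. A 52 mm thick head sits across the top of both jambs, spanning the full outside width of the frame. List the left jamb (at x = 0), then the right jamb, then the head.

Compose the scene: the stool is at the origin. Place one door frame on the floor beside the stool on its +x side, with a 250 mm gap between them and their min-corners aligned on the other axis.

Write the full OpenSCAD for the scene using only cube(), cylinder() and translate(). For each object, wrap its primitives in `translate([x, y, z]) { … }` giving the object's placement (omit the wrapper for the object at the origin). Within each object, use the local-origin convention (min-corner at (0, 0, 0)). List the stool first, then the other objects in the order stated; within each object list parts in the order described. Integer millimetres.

translate([0, 0, 368]) cube([353, 334, 30]);
cube([42, 42, 368]);
translate([311, 0, 0]) cube([42, 42, 368]);
translate([0, 292, 0]) cube([42, 42, 368]);
translate([311, 292, 0]) cube([42, 42, 368]);
translate([603, 0, 0]) {
  cube([51, 186, 1965]);
  translate([965, 0, 0]) cube([51, 186, 1965]);
  translate([0, 0, 1965]) cube([1016, 186, 52]);
}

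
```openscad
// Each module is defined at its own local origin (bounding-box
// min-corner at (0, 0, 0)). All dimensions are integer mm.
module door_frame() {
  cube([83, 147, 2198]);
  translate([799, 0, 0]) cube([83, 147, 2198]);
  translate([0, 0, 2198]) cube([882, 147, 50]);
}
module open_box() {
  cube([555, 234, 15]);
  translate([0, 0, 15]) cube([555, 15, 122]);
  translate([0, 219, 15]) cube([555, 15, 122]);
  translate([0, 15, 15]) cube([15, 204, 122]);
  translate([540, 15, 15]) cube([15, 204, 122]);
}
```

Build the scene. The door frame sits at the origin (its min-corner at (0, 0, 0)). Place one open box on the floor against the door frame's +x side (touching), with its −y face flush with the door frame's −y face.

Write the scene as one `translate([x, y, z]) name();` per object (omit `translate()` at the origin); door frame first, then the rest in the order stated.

door_frame();
translate([882, 0, 0]) open_box();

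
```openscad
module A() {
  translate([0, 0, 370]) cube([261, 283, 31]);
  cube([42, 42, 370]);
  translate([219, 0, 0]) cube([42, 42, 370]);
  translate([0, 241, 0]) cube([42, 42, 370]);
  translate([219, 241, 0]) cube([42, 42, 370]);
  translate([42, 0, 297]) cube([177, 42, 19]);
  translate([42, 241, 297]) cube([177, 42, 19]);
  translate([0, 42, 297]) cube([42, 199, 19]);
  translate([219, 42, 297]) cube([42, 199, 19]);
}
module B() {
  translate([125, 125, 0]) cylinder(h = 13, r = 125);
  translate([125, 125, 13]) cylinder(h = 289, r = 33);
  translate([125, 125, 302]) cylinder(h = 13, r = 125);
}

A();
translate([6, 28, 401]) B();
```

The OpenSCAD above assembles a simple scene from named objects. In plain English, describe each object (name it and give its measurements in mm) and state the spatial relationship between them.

A is a simple wooden stool: a rectangular seat 261 mm (x) by 283 mm (y), 31 mm thick, top face at z = 401 mm, on four square legs, each 42×42 mm in cross-section. The legs rest on z = 0, each flush with a corner of the seat. Four stretchers, 42 mm wide and 19 mm tall, connect adjacent legs with their undersides at z = 297 mm, each running between the inner faces of the legs it joins and aligned with the legs' outer faces on the other axis.

B is a spool: two coaxial disc flanges of radius 125 mm and thickness 13 mm, joined by a core cylinder of radius 33 mm and height 289 mm. The lower flange rests on z = 0 and the three cylinders share a vertical axis.

The spool is on top of the stool.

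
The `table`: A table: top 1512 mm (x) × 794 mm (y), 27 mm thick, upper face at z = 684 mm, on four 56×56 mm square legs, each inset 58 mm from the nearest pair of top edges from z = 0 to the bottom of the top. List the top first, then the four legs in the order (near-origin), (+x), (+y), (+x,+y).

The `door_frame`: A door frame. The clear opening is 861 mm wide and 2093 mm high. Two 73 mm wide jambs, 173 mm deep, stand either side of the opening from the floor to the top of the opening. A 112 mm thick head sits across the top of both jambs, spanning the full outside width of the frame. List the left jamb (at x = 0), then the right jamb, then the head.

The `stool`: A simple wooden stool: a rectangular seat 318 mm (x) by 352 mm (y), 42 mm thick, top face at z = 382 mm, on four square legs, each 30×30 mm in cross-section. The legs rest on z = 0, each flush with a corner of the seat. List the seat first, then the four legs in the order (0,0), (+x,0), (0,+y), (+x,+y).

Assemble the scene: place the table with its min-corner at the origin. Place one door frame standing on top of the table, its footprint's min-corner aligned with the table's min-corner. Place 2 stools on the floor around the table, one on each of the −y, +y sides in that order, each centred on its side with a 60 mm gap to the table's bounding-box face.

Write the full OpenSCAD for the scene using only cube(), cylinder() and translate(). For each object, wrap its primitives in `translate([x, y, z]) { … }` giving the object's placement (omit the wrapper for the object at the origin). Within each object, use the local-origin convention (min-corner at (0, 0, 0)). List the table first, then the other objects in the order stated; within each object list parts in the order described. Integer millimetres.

translate([0, 0, 657]) cube([1512, 794, 27]);
translate([58, 58, 0]) cube([56, 56, 657]);
translate([1398, 58, 0]) cube([56, 56, 657]);
translate([58, 680, 0]) cube([56, 56, 657]);
translate([1398, 680, 0]) cube([56, 56, 657]);
translate([0, 0, 684]) {
  cube([73, 173, 2093]);
  translate([934, 0, 0]) cube([73, 173, 2093]);
  translate([0, 0, 2093]) cube([1007, 173, 112]);
}
translate([597, -412, 0]) {
  translate([0, 0, 340]) cube([318, 352, 42]);
  cube([30, 30, 340]);
  translate([288, 0, 0]) cube([30, 30, 340]);
  translate([0, 322, 0]) cube([30, 30, 340]);
  translate([288, 322, 0]) cube([30, 30, 340]);
}
translate([597, 854, 0]) {
  translate([0, 0, 340]) cube([318, 352, 42]);
  cube([30, 30, 340]);
  translate([288, 0, 0]) cube([30, 30, 340]);
  translate([0, 322, 0]) cube([30, 30, 340]);
  translate([288, 322, 0]) cube([30, 30, 340]);
}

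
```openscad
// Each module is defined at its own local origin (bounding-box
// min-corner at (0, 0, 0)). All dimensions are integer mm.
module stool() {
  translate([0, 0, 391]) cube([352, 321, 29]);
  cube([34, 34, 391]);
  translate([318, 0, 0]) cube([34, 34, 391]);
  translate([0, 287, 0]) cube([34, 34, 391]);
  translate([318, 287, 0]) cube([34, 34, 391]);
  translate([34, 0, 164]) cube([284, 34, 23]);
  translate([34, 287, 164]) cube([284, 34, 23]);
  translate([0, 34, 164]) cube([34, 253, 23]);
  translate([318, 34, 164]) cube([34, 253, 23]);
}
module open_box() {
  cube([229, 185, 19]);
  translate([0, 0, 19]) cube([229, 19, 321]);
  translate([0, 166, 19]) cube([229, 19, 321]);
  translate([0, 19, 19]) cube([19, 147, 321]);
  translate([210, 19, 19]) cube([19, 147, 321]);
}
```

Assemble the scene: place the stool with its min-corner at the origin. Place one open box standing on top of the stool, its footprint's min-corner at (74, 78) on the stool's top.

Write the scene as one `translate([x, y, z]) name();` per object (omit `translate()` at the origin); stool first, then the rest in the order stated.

stool();
translate([74, 78, 420]) open_box();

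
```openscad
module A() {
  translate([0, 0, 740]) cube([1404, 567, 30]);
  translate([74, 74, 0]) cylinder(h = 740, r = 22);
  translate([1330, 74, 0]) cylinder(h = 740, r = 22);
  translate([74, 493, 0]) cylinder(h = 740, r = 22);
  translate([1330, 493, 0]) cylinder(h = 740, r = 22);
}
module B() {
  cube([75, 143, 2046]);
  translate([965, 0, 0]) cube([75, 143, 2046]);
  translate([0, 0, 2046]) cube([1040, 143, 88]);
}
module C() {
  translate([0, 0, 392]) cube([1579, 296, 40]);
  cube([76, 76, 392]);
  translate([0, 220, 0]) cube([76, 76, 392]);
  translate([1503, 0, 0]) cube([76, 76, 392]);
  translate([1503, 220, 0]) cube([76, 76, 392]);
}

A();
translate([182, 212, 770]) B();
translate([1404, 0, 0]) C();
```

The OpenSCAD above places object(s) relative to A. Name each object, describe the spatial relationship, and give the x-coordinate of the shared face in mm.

The table's +x face and the bench's −x face are both at x = 1404 mm.

A is a table. B is a door frame. C is a bench. The door frame is on top of the table, centred. The bench is against the table's +x side, with their −y faces flush. The x-coordinate of the shared face is 1404 mm.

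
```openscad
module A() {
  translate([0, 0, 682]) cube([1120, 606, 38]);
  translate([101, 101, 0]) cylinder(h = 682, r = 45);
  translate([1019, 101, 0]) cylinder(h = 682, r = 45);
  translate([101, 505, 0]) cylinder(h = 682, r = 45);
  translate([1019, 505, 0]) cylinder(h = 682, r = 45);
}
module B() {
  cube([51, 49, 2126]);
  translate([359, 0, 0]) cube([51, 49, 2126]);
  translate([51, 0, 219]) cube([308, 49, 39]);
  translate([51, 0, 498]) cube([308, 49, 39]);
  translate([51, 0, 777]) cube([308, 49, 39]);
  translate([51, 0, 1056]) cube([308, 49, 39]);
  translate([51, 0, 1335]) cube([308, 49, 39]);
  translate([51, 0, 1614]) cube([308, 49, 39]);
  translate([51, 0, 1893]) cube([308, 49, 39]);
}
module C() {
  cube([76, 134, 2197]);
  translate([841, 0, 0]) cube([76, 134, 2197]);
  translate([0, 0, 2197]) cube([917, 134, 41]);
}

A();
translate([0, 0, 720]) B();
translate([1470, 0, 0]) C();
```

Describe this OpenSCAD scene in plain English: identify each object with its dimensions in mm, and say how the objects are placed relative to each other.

A is a rectangular dining table. The top is 1120×606×38 mm with its upper surface at z = 720 mm. It stands on four round legs of 90 mm diameter, each leg's bounding box inset 56 mm from the nearest pair of top edges, running from the floor to the underside of the top.

B is a wooden ladder with two side rails of 51×49 mm section and 2126 mm height, set 410 mm apart overall. Between them run 7 rectangular rungs (49 mm deep, 39 mm thick), front faces flush with the rails' −y face. The bottom of the first rung is 219 mm above the floor and each subsequent rung is 279 mm higher than the one below.

C is a rectangular door frame: two vertical jambs of 76×134 mm section, 2197 mm tall, with a clear opening 765 mm wide between their inner faces. A header 41 mm tall and 134 mm deep lies on top of the jambs and spans the full outside width.

The ladder is on top of the table. The door frame is on the floor beside the table on its +x side.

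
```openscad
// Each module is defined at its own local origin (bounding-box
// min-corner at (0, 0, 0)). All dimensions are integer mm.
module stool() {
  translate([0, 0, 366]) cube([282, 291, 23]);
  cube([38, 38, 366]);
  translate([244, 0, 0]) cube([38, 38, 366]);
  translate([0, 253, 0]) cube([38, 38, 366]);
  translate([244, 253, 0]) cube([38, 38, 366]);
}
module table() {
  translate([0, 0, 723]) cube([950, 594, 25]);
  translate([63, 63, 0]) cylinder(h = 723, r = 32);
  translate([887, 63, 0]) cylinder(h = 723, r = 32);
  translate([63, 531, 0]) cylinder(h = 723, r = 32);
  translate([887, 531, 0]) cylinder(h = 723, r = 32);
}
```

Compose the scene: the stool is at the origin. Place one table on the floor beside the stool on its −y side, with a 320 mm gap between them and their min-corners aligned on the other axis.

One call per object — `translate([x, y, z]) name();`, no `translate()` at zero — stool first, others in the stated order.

stool();
translate([0, -914, 0]) table();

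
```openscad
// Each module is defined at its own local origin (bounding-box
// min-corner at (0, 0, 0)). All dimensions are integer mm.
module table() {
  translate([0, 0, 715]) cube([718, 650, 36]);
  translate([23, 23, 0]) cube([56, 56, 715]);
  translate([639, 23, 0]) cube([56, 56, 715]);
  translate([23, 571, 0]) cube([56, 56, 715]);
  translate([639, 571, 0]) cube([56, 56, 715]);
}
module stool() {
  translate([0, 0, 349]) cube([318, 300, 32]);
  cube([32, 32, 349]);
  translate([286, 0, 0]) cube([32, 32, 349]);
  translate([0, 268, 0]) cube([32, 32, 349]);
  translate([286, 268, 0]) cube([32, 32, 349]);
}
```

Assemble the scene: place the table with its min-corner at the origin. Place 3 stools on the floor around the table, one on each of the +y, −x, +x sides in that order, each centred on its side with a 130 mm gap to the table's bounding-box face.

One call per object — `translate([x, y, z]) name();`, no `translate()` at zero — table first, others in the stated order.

table();
translate([200, 780, 0]) stool();
translate([-448, 175, 0]) stool();
translate([848, 175, 0]) stool();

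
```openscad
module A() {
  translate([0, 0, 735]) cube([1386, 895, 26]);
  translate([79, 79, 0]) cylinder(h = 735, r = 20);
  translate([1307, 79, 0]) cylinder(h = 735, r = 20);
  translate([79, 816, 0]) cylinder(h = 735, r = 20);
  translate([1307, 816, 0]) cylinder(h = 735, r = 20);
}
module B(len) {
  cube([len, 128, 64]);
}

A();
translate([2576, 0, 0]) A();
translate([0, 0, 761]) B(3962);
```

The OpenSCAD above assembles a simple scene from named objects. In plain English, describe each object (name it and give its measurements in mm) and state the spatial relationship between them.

A is a table with a 1386×895 mm rectangular top, 26 mm thick, top surface at z = 761 mm, supported by four round legs of 40 mm diameter, each leg's bounding box inset 59 mm from the nearest pair of top edges, running from the floor.

B is a rectangular beam 3962 mm long (x), 128 mm deep (y), 64 mm thick (z).

The beam spans the tops of two tables placed 1190 mm apart, resting at z = 761 mm.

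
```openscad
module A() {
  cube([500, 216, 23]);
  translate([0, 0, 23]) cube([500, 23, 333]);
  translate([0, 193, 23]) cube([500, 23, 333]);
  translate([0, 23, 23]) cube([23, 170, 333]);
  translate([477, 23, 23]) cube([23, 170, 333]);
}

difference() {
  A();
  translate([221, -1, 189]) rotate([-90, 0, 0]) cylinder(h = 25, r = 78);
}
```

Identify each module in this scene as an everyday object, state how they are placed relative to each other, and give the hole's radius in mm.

A is an open box. The open box has a circular hole through its front wall. The hole's radius is 78 mm.

The subtracted cylinder has r = 78 mm.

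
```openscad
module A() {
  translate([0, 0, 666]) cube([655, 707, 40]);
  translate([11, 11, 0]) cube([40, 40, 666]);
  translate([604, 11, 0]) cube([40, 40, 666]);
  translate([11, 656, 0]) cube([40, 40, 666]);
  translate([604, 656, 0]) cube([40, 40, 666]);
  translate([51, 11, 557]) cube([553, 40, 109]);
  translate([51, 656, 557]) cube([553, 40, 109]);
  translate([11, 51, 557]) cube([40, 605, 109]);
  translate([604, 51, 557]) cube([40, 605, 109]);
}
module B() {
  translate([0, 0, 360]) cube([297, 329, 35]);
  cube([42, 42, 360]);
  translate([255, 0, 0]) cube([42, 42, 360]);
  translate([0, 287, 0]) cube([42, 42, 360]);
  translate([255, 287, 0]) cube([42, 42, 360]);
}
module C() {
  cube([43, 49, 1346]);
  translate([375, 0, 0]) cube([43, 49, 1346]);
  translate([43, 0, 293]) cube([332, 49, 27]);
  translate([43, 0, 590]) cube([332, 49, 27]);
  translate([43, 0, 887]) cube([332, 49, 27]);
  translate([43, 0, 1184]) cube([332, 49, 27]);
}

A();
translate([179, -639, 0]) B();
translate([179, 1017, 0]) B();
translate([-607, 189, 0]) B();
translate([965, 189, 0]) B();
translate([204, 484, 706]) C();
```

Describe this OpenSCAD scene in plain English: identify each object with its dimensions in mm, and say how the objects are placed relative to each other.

A is a table: top 655 mm (x) × 707 mm (y), 40 mm thick, upper face at z = 706 mm, on four 40×40 mm square legs, each inset 11 mm from the nearest pair of top edges, running from z = 0 to the bottom of the top. Four apron rails, 40 mm thick and 109 mm tall, run between adjacent legs with their top edges flush with the underside of the top and their outer faces flush with the legs' outer faces.

B is a four-legged stool. The seat is a 297×329×35 mm slab whose top surface is at z = 395 mm; four square legs, each 42×42 mm in cross-section, run from the floor (z = 0) to the underside of the seat, each flush with a corner of the seat.

C is a wooden ladder with two side rails of 43×49 mm section and 1346 mm height, set 418 mm apart overall. Between them run 4 rectangular rungs (49 mm deep, 27 mm thick), front faces flush with the rails' −y face. The bottom of the first rung is 293 mm above the floor and each subsequent rung is 297 mm higher than the one below.

Four stools sit around the table at the −y, +y, −x, +x sides. The ladder is on top of the table.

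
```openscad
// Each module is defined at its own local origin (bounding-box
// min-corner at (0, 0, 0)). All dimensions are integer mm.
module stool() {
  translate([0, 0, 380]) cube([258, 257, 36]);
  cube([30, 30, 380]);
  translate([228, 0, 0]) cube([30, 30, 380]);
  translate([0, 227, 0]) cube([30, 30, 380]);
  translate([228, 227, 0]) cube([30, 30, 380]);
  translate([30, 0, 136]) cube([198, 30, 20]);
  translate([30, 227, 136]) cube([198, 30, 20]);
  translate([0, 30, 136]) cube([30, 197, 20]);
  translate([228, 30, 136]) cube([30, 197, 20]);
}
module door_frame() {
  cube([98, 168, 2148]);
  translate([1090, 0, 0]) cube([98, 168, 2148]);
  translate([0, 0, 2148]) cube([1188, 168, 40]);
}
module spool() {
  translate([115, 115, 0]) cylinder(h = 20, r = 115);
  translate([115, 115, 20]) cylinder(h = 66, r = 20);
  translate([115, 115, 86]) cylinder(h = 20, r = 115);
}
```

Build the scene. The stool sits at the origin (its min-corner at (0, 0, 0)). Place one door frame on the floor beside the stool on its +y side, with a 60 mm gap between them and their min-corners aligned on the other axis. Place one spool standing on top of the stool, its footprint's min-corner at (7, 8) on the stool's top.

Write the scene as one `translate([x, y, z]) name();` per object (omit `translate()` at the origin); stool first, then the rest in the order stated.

stool();
translate([0, 317, 0]) door_frame();
translate([7, 8, 416]) spool();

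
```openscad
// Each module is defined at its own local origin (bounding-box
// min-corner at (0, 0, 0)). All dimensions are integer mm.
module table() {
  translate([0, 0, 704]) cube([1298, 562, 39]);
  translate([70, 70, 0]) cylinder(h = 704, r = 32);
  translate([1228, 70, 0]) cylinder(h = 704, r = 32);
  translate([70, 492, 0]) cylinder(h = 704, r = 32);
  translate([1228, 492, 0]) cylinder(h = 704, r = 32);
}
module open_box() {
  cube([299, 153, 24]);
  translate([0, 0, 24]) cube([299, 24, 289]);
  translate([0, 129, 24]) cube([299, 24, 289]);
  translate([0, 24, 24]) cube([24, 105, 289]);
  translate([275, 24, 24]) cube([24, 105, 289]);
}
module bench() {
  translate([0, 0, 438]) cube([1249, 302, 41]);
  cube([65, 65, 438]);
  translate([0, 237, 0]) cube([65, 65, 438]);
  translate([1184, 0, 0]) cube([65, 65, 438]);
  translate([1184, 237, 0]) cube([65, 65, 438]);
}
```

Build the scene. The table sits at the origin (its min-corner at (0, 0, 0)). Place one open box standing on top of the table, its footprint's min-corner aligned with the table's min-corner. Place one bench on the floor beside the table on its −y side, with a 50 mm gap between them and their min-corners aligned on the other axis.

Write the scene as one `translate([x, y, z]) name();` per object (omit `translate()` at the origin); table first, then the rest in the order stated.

table();
translate([0, 0, 743]) open_box();
translate([0, -352, 0]) bench();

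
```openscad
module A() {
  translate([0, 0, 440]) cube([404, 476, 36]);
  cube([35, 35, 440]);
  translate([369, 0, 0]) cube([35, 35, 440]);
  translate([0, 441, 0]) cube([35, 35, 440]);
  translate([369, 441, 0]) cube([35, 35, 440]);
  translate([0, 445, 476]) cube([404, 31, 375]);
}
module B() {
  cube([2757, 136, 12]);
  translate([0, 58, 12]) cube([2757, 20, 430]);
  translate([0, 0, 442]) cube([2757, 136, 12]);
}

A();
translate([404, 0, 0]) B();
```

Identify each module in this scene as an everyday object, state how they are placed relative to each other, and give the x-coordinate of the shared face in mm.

The chair's +x face and the I-beam's −x face are both at x = 404 mm.

A is a chair. B is an I-beam. The I-beam is against the chair's +x side, with their −y faces flush. The x-coordinate of the shared face is 404 mm.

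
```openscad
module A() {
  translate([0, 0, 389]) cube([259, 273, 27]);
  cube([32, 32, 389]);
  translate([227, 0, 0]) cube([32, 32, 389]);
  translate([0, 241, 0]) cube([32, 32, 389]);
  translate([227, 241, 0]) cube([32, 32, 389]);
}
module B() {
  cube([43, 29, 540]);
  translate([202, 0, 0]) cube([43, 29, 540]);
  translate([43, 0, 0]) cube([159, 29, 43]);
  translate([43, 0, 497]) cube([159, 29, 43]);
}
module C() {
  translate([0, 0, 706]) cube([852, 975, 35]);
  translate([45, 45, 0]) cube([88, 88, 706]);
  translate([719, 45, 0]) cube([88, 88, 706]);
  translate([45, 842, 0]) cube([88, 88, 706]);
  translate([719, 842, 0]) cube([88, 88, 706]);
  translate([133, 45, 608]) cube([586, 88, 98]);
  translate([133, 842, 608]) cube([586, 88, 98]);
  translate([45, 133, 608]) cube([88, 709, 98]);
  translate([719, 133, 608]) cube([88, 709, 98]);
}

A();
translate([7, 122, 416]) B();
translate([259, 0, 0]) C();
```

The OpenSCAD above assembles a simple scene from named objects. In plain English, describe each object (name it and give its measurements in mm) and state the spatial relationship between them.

A is a four-legged stool. The seat is 259×273 mm, 27 mm thick, top at z = 416 mm. It stands on four square legs, each 32×32 mm in cross-section, from z = 0 to the seat underside, each flush with a corner of the seat.

B is a picture frame with a 159×454 mm rectangular opening (x by z) and a uniform 43 mm border on every side. Frame depth is 29 mm along y. It is built from two vertical stiles running the full outside height and two horizontal rails spanning the gap between the stiles.

C is a table: top 852 mm (x) × 975 mm (y), 35 mm thick, upper face at z = 741 mm, on four 88×88 mm square legs, each inset 45 mm from the nearest pair of top edges, running from z = 0 to the bottom of the top. Four apron rails, 88 mm thick and 98 mm tall, run between adjacent legs with their top edges flush with the underside of the top and their outer faces flush with the legs' outer faces.

The picture frame is on top of the stool, centred. The table is against the stool's +x side, with their −y faces flush.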